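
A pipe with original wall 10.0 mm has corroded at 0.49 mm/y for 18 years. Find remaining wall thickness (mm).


Remaining wall = original − CR × time
t = 10.0 − 0.49*18 = 10.0 − 8.82 = 1.18 mm

1.18 mm


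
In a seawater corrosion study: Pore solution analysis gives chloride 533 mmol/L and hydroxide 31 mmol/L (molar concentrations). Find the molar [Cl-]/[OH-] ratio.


Threshold parameter = [Cl-] / [OH-] (molar basis; both in mmol/L, so units cancel)
Ratio = 533 / 31 = 17.19

17.19


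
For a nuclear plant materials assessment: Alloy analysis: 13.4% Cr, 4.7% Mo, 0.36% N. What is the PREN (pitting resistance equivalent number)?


Apply the PREN formula: PREN = Cr + 3.3*Mo + 16*N
PREN = 13.4 + 3.3*4.7 + 16*0.36
PREN = 13.4 + 15.51 + 5.76 = 34.67

34.67


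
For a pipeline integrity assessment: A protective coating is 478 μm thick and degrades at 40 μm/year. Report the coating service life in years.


Service life = thickness / degradation rate
Life = 478 / 40 = 12.0 years

12.0 years


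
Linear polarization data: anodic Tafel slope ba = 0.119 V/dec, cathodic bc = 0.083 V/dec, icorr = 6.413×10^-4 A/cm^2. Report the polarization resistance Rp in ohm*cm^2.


Apply the Stern-Geary equation: Rp = ba*bc / (2.303*icorr*(ba+bc))
ba*bc = 0.119*0.083 = 0.009877
ba+bc = 0.202; 2.303*icorr*(ba+bc) = 2.303*6.413×10^-4*0.202 = 2.9833661×10^-4
Rp = 0.009877 / 2.9833661×10^-4 = 33.11 ohm*cm^2

33.11 ohm*cm^2


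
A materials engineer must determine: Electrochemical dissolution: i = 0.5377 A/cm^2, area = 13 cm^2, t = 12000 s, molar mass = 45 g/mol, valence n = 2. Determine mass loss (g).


Apply Faraday's law: m = i*A*t*M / (n*F)
Total charge passed Q = i*A*t = 0.5377*13*12000 = 83881.2 C
m = Q*M/(n*F) = 83881.2*45/(2*96485) = 19.5608 g

19.5608 g


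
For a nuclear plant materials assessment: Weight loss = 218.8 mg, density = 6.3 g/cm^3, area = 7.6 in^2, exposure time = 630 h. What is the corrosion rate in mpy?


Apply the mpy weight-loss relation: CR = 534 * W / (D * A * T)
Numerator: 534 * 218.8 = 116839.2
Denominator: 6.3 * 7.6 * 630 = 30164.4
CR = 116839.2 / 30164.4 = 3.8734 mpy

3.8734 mpy


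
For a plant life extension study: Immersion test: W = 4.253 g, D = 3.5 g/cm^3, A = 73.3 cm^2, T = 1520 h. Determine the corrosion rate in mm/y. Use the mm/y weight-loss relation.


Apply the mm/y weight-loss relation: CR = 87600 * W / (D * A * T)
Numerator: 87600 * 4.253 = 372562.8
Denominator: 3.5 * 73.3 * 1520 = 389956.0
CR = 372562.8 / 389956.0 = 0.955397 mm/y

0.955397 mm/y


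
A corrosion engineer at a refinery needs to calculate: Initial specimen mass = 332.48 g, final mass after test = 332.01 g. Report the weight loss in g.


Weight loss = initial − final
WL = 332.48 − 332.01 = 0.47 g

0.47 g


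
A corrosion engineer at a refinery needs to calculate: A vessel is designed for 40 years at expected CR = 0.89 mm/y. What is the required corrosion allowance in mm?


Corrosion allowance = CR × design life
CA = 0.89 * 40 = 35.6 mm

35.6 mm


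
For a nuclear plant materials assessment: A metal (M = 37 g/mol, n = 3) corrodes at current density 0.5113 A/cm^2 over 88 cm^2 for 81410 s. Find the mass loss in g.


Apply Faraday's law: m = i*A*t*M / (n*F)
Total charge passed Q = i*A*t = 0.5113*88*81410 = 3662994.104 C
m = Q*M/(n*F) = 3662994.104*37/(3*96485) = 468.22747 g

468.22747 g


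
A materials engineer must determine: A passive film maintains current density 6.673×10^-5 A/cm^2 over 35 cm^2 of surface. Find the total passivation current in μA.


I = i_pass * A, then convert A → μA (×10^6)
I = 6.673×10^-5 * 35 * 10^6 = 2335.55 μA

2335.55 μA


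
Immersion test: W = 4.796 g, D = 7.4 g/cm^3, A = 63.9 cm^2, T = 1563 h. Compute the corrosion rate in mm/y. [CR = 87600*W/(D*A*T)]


Apply the mm/y weight-loss relation: CR = 87600 * W / (D * A * T)
Numerator: 87600 * 4.796 = 420129.6
Denominator: 7.4 * 63.9 * 1563 = 739080.18
CR = 420129.6 / 739080.18 = 0.568449 mm/y

0.568449 mm/y


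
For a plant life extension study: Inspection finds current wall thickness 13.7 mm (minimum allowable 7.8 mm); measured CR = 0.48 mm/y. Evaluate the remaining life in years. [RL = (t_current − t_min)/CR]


Apply the remaining-life relation: RL = (t_current − t_min) / CR
RL = (13.7 − 7.8) / 0.48 = 5.9 / 0.48 = 12.3 years

12.3 years


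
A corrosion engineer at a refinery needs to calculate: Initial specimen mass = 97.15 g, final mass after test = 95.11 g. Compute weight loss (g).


Weight loss = initial − final
WL = 97.15 − 95.11 = 2.04 g

2.04 g


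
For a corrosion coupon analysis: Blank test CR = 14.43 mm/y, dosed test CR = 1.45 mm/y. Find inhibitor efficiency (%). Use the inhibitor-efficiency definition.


Apply the inhibitor-efficiency definition: IE = (CR_blank − CR_inh)/CR_blank × 100
IE = (14.43 − 1.45) / 14.43 × 100
IE = 12.98 / 14.43 × 100 = 90.0 %

90.0 %


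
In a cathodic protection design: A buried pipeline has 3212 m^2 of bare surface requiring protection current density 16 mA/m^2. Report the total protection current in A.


I = area * current density, then convert mA → A (÷1000)
I = 3212 * 16 / 1000 = 51.39 A

51.39 A


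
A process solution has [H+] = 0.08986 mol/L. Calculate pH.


pH = −log10[H+]
pH = −log10(0.08986) = 1.05

1.05


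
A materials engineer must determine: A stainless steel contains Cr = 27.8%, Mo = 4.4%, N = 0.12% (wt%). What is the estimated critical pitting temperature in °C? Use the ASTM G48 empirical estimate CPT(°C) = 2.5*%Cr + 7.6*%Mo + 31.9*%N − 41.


Apply the ASTM G48 empirical CPT estimate: CPT(°C) = 2.5*%Cr + 7.6*%Mo + 31.9*%N − 41
2.5*27.8 = 69.5; 7.6*4.4 = 33.44; 31.9*0.12 = 3.828
CPT = 69.5 + 33.44 + 3.828 − 41 = 65.768 °C
Rounded to 0.1 °C: CPT ≈ 65.8 °C

65.8 °C


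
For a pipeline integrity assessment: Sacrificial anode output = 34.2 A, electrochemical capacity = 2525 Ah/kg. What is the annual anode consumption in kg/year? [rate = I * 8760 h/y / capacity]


Annual consumption = current * hours per year / capacity
Rate = 34.2 * 8760 / 2525 = 118.7 kg/year

118.7 kg/year


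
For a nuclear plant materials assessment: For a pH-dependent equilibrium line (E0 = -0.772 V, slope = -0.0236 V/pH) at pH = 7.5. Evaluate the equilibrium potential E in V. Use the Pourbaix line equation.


Apply the Pourbaix line equation: E = E0 + slope*pH
E = -0.772 + (-0.0236)*7.5 = -0.772 + (-0.177) = -0.949 V
Rounded to 3 decimal places: E = -0.949 V

-0.949 V


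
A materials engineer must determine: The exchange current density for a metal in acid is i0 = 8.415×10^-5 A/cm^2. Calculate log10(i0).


i0 = 8.415×10^-5 A/cm^2
log10(i0) = -4.075

-4.075


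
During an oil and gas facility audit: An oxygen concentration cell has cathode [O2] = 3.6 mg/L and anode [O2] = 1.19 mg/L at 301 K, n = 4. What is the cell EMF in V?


Apply the Nernst concentration-cell relation: E = (RT/nF)*ln(C_cathode/C_anode)
RT/nF = 8.314*301/(4*96485) = 0.0064842 V
ln(3.6/1.19) = 1.10698
E = 0.0064842 * 1.10698 = 0.00718 V

0.00718 V


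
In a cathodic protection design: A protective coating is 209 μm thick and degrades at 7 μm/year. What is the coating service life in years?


Service life = thickness / degradation rate
Life = 209 / 7 = 29.9 years

29.9 years


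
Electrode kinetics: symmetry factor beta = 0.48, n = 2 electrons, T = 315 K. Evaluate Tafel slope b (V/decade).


Apply the Tafel slope relation: b = 2.303*R*T/(beta*n*F)
Numerator: 2.303 * 8.314 * 315 = 6031.35
Denominator: 0.48 * 2 * 96485 = 92625.6
b = 6031.35 / 92625.6 = 0.065 V/decade

0.065 V/decade


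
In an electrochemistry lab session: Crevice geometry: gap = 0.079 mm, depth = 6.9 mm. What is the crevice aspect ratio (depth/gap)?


Aspect ratio = depth / gap
Ratio = 6.9 / 0.079 = 87.3

87.3


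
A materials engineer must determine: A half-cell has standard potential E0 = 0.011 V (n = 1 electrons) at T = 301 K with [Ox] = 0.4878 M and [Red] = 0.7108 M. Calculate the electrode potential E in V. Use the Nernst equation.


Apply the Nernst equation: E = E0 + (RT/nF)*ln([Ox]/[Red])
Step 1: RT/nF = 8.314*301/(1*96485) = 0.02593682 V
Step 2: [Ox]/[Red] = 0.4878/0.7108 = 0.686269
Step 3: ln(0.686269) = -0.376486
Step 4: correction = 0.02593682 * -0.376486 = -0.01 V
E = 0.011 + -0.01 = 0.001 V

0.001 V


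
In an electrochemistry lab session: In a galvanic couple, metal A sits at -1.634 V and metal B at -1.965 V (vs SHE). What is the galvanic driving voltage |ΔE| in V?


Driving voltage is the absolute potential difference.
|ΔE| = |-1.634 − (-1.965)| = 0.331 V

0.331 V


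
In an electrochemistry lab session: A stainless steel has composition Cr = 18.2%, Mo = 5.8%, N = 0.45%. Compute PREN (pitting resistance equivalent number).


Apply the PREN formula: PREN = Cr + 3.3*Mo + 16*N
PREN = 18.2 + 3.3*5.8 + 16*0.45
PREN = 18.2 + 19.14 + 7.2 = 44.54

44.54


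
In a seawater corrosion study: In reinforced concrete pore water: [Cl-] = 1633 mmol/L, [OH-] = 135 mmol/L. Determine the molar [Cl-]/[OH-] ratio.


Threshold parameter = [Cl-] / [OH-] (molar basis; both in mmol/L, so units cancel)
Ratio = 1633 / 135 = 12.1

12.1


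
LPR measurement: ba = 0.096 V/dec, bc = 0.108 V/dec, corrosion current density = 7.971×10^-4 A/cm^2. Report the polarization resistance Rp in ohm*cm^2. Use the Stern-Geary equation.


Apply the Stern-Geary equation: Rp = ba*bc / (2.303*icorr*(ba+bc))
ba*bc = 0.096*0.108 = 0.010368
ba+bc = 0.204; 2.303*icorr*(ba+bc) = 2.303*7.971×10^-4*0.204 = 3.7448715×10^-4
Rp = 0.010368 / 3.7448715×10^-4 = 27.69 ohm*cm^2

27.69 ohm*cm^2


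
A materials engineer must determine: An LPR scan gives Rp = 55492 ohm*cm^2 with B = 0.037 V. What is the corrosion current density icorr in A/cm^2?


Apply the Stern-Geary relation: icorr = B / Rp
icorr = 0.037 / 55492 = 6.668×10^-7 A/cm^2

6.668×10^-7 A/cm^2


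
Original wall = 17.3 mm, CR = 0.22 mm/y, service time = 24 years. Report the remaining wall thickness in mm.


Remaining wall = original − CR × time
t = 17.3 − 0.22*24 = 17.3 − 5.28 = 12.02 mm

12.02 mm


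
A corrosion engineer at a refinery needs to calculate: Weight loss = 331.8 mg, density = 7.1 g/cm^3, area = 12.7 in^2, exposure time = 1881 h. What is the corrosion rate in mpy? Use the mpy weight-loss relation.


Apply the mpy weight-loss relation: CR = 534 * W / (D * A * T)
Numerator: 534 * 331.8 = 177181.2
Denominator: 7.1 * 12.7 * 1881 = 169609.77
CR = 177181.2 / 169609.77 = 1.0446 mpy

1.0446 mpy


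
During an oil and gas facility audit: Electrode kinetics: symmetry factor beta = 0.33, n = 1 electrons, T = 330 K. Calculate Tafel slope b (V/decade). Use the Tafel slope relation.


Apply the Tafel slope relation: b = 2.303*R*T/(beta*n*F)
Numerator: 2.303 * 8.314 * 330 = 6318.56
Denominator: 0.33 * 1 * 96485 = 31840.05
b = 6318.56 / 31840.05 = 0.198 V/decade

0.198 V/decade


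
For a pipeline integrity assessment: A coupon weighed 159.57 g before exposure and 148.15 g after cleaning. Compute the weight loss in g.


Weight loss = initial − final
WL = 159.57 − 148.15 = 11.42 g

11.42 g


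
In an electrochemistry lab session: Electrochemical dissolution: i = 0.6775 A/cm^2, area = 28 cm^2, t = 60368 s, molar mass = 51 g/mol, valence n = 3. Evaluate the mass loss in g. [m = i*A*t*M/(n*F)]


Apply Faraday's law: m = i*A*t*M / (n*F)
Total charge passed Q = i*A*t = 0.6775*28*60368 = 1145180.96 C
m = Q*M/(n*F) = 1145180.96*51/(3*96485) = 201.77309 g

201.77309 g


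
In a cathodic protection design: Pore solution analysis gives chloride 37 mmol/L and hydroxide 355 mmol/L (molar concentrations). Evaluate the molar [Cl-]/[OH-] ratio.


Threshold parameter = [Cl-] / [OH-] (molar basis; both in mmol/L, so units cancel)
Ratio = 37 / 355 = 0.1

0.1


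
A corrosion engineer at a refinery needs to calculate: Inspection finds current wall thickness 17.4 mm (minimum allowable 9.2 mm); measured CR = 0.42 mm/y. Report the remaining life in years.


Apply the remaining-life relation: RL = (t_current − t_min) / CR
RL = (17.4 − 9.2) / 0.42 = 8.2 / 0.42 = 19.5 years

19.5 years


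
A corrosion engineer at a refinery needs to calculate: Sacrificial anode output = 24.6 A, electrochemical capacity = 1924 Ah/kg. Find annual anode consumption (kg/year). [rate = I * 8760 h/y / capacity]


Annual consumption = current * hours per year / capacity
Rate = 24.6 * 8760 / 1924 = 112.0 kg/year

112.0 kg/year


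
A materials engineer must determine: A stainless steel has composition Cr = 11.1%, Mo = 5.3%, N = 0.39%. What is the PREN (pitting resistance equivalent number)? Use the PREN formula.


Apply the PREN formula: PREN = Cr + 3.3*Mo + 16*N
PREN = 11.1 + 3.3*5.3 + 16*0.39
PREN = 11.1 + 17.49 + 6.24 = 34.83

34.83


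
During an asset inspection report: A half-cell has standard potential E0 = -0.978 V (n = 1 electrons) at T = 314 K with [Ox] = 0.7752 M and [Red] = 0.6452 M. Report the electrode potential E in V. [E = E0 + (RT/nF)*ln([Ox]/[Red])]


Apply the Nernst equation: E = E0 + (RT/nF)*ln([Ox]/[Red])
Step 1: RT/nF = 8.314*314/(1*96485) = 0.02705701 V
Step 2: [Ox]/[Red] = 0.7752/0.6452 = 1.201488
Step 3: ln(1.201488) = 0.183561
Step 4: correction = 0.02705701 * 0.183561 = 0.005 V
E = -0.978 + 0.005 = -0.973 V

-0.973 V


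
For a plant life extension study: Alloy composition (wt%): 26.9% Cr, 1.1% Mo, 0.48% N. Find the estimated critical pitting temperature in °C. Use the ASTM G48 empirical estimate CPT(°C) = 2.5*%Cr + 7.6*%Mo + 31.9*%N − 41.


Apply the ASTM G48 empirical CPT estimate: CPT(°C) = 2.5*%Cr + 7.6*%Mo + 31.9*%N − 41
2.5*26.9 = 67.25; 7.6*1.1 = 8.36; 31.9*0.48 = 15.312
CPT = 67.25 + 8.36 + 15.312 − 41 = 49.922 °C
Rounded to 0.1 °C: CPT ≈ 49.9 °C

49.9 °C


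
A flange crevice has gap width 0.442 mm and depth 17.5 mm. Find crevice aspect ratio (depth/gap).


Aspect ratio = depth / gap
Ratio = 17.5 / 0.442 = 39.6

39.6


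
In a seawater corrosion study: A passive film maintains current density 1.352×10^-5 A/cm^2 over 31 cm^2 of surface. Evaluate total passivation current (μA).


I = i_pass * A, then convert A → μA (×10^6)
I = 1.352×10^-5 * 31 * 10^6 = 419.12 μA

419.12 μA


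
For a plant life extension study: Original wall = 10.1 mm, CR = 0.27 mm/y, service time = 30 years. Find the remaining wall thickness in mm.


Remaining wall = original − CR × time
t = 10.1 − 0.27*30 = 10.1 − 8.1 = 2.0 mm

2.0 mm


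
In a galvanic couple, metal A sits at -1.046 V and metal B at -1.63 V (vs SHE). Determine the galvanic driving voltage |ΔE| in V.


Driving voltage is the absolute potential difference.
|ΔE| = |-1.046 − (-1.63)| = 0.584 V

0.584 V


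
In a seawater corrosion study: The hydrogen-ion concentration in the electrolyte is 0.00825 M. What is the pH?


pH = −log10[H+]
pH = −log10(0.00825) = 2.08

2.08


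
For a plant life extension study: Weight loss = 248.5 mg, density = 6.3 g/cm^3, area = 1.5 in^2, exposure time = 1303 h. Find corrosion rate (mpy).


Apply the mpy weight-loss relation: CR = 534 * W / (D * A * T)
Numerator: 534 * 248.5 = 132699.0
Denominator: 6.3 * 1.5 * 1303 = 12313.35
CR = 132699.0 / 12313.35 = 10.7768 mpy

10.7768 mpy


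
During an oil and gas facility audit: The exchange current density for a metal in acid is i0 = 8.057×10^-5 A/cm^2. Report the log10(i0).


i0 = 8.057×10^-5 A/cm^2
log10(i0) = -4.094

-4.094


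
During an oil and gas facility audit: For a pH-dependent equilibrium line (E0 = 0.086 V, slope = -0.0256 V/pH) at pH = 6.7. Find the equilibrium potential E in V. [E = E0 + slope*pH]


Apply the Pourbaix line equation: E = E0 + slope*pH
E = 0.086 + (-0.0256)*6.7 = 0.086 + (-0.17152) = -0.08552 V
Rounded to 3 decimal places: E = -0.086 V

-0.086 V


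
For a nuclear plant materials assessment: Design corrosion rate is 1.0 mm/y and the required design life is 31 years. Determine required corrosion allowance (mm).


Corrosion allowance = CR × design life
CA = 1.0 * 31 = 31.0 mm

31.0 mm


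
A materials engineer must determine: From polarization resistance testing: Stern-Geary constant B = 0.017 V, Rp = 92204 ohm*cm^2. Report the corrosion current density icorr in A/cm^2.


Apply the Stern-Geary relation: icorr = B / Rp
icorr = 0.017 / 92204 = 1.844×10^-7 A/cm^2

1.844×10^-7 A/cm^2


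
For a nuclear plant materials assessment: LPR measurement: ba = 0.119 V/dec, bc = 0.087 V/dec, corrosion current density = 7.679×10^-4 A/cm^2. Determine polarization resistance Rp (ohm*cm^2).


Apply the Stern-Geary equation: Rp = ba*bc / (2.303*icorr*(ba+bc))
ba*bc = 0.119*0.087 = 0.010353
ba+bc = 0.206; 2.303*icorr*(ba+bc) = 2.303*7.679×10^-4*0.206 = 3.6430558×10^-4
Rp = 0.010353 / 3.6430558×10^-4 = 28.42 ohm*cm^2

28.42 ohm*cm^2


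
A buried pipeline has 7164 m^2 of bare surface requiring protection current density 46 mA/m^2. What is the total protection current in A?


I = area * current density, then convert mA → A (÷1000)
I = 7164 * 46 / 1000 = 329.54 A

329.54 A


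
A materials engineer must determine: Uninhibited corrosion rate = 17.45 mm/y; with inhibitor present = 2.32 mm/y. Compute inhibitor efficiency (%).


Apply the inhibitor-efficiency definition: IE = (CR_blank − CR_inh)/CR_blank × 100
IE = (17.45 − 2.32) / 17.45 × 100
IE = 15.13 / 17.45 × 100 = 86.7 %

86.7 %


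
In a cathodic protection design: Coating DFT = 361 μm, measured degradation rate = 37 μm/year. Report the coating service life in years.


Service life = thickness / degradation rate
Life = 361 / 37 = 9.8 years

9.8 years


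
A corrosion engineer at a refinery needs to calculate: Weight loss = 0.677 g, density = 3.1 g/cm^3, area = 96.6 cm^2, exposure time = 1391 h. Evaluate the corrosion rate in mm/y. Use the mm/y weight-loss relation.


Apply the mm/y weight-loss relation: CR = 87600 * W / (D * A * T)
Numerator: 87600 * 0.677 = 59305.2
Denominator: 3.1 * 96.6 * 1391 = 416548.86
CR = 59305.2 / 416548.86 = 0.142373 mm/y

0.142373 mm/y


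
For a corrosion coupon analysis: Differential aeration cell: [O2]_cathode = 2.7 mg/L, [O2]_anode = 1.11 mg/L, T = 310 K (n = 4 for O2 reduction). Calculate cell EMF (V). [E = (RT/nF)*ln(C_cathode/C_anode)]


Apply the Nernst concentration-cell relation: E = (RT/nF)*ln(C_cathode/C_anode)
RT/nF = 8.314*310/(4*96485) = 0.00667808 V
ln(2.7/1.11) = 0.88889
E = 0.00667808 * 0.88889 = 0.00594 V

0.00594 V


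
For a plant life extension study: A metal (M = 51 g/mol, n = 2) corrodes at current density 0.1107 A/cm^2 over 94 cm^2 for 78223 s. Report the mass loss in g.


Apply Faraday's law: m = i*A*t*M / (n*F)
Total charge passed Q = i*A*t = 0.1107*94*78223 = 813972.8934 C
m = Q*M/(n*F) = 813972.8934*51/(2*96485) = 215.125 g

215.125 g


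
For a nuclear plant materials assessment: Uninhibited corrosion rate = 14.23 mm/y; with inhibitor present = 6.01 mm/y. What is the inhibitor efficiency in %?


Apply the inhibitor-efficiency definition: IE = (CR_blank − CR_inh)/CR_blank × 100
IE = (14.23 − 6.01) / 14.23 × 100
IE = 8.22 / 14.23 × 100 = 57.8 %

57.8 %


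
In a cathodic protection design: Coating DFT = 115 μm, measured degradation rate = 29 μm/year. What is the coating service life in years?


Service life = thickness / degradation rate
Life = 115 / 29 = 4.0 years

4.0 years


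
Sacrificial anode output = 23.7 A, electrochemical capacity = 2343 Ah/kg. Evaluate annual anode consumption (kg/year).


Annual consumption = current * hours per year / capacity
Rate = 23.7 * 8760 / 2343 = 88.6 kg/year

88.6 kg/year


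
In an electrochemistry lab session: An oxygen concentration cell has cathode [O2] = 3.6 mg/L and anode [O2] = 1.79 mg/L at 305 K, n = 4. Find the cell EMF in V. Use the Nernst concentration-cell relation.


Apply the Nernst concentration-cell relation: E = (RT/nF)*ln(C_cathode/C_anode)
RT/nF = 8.314*305/(4*96485) = 0.00657037 V
ln(3.6/1.79) = 0.69872
E = 0.00657037 * 0.69872 = 0.00459 V

0.00459 V


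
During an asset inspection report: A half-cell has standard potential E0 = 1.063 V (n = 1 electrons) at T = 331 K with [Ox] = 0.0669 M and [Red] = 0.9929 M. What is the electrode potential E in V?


Apply the Nernst equation: E = E0 + (RT/nF)*ln([Ox]/[Red])
Step 1: RT/nF = 8.314*331/(1*96485) = 0.02852188 V
Step 2: [Ox]/[Red] = 0.0669/0.9929 = 0.067378
Step 3: ln(0.067378) = -2.697437
Step 4: correction = 0.02852188 * -2.697437 = -0.0769 V
E = 1.063 + -0.0769 = 0.9861 V

0.9861 V


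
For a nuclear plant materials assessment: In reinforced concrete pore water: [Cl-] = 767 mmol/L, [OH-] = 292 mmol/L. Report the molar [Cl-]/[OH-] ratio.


Threshold parameter = [Cl-] / [OH-] (molar basis; both in mmol/L, so units cancel)
Ratio = 767 / 292 = 2.63

2.63


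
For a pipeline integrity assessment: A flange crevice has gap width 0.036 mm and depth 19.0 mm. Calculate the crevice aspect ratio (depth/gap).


Aspect ratio = depth / gap
Ratio = 19.0 / 0.036 = 527.8

527.8


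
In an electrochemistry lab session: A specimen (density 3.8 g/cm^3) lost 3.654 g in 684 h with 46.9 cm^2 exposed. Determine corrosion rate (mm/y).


Apply the mm/y weight-loss relation: CR = 87600 * W / (D * A * T)
Numerator: 87600 * 3.654 = 320090.4
Denominator: 3.8 * 46.9 * 684 = 121902.48
CR = 320090.4 / 121902.48 = 2.6258 mm/y

2.6258 mm/y


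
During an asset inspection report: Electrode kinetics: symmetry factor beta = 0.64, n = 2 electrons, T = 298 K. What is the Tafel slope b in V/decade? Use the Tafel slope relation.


Apply the Tafel slope relation: b = 2.303*R*T/(beta*n*F)
Numerator: 2.303 * 8.314 * 298 = 5705.85
Denominator: 0.64 * 2 * 96485 = 123500.8
b = 5705.85 / 123500.8 = 0.046 V/decade

0.046 V/decade


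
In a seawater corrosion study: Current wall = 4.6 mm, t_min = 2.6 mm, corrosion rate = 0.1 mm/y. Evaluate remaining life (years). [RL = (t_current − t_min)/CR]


Apply the remaining-life relation: RL = (t_current − t_min) / CR
RL = (4.6 − 2.6) / 0.1 = 2.0 / 0.1 = 20.0 years

20.0 years


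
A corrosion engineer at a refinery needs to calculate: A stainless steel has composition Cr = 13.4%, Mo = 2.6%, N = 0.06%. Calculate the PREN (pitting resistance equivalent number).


Apply the PREN formula: PREN = Cr + 3.3*Mo + 16*N
PREN = 13.4 + 3.3*2.6 + 16*0.06
PREN = 13.4 + 8.58 + 0.96 = 22.94

22.94


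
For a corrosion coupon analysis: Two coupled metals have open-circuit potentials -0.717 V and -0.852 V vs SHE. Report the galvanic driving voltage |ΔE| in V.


Driving voltage is the absolute potential difference.
|ΔE| = |-0.717 − (-0.852)| = 0.135 V

0.135 V


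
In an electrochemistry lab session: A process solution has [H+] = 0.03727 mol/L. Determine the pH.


pH = −log10[H+]
pH = −log10(0.03727) = 1.43

1.43


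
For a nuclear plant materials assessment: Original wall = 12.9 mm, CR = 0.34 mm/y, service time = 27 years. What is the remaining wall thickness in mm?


Remaining wall = original − CR × time
t = 12.9 − 0.34*27 = 12.9 − 9.18 = 3.72 mm

3.72 mm


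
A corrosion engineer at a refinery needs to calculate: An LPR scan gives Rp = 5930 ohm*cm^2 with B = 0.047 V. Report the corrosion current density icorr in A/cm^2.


Apply the Stern-Geary relation: icorr = B / Rp
icorr = 0.047 / 5930 = 7.926×10^-6 A/cm^2

7.926×10^-6 A/cm^2


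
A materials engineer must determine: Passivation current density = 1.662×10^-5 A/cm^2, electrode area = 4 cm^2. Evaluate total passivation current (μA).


I = i_pass * A, then convert A → μA (×10^6)
I = 1.662×10^-5 * 4 * 10^6 = 66.48 μA

66.48 μA


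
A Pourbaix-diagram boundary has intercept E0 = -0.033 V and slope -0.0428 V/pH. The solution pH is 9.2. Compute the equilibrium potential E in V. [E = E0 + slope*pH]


Apply the Pourbaix line equation: E = E0 + slope*pH
E = -0.033 + (-0.0428)*9.2 = -0.033 + (-0.39376) = -0.42676 V
Rounded to 4 decimal places: E = -0.4268 V

-0.4268 V


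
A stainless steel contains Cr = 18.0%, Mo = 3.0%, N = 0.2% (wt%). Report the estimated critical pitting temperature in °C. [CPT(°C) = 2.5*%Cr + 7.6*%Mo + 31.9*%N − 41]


Apply the ASTM G48 empirical CPT estimate: CPT(°C) = 2.5*%Cr + 7.6*%Mo + 31.9*%N − 41
2.5*18.0 = 45; 7.6*3.0 = 22.8; 31.9*0.2 = 6.38
CPT = 45 + 22.8 + 6.38 − 41 = 33.18 °C
Rounded to 0.1 °C: CPT ≈ 33.2 °C

33.2 °C


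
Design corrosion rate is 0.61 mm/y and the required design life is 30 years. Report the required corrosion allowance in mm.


Corrosion allowance = CR × design life
CA = 0.61 * 30 = 18.3 mm

18.3 mm


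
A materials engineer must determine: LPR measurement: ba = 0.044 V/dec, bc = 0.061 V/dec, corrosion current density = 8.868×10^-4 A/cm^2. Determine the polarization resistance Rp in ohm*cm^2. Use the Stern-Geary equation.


Apply the Stern-Geary equation: Rp = ba*bc / (2.303*icorr*(ba+bc))
ba*bc = 0.044*0.061 = 0.002684
ba+bc = 0.105; 2.303*icorr*(ba+bc) = 2.303*8.868×10^-4*0.105 = 2.1444154×10^-4
Rp = 0.002684 / 2.1444154×10^-4 = 12.5 ohm*cm^2

12.5 ohm*cm^2


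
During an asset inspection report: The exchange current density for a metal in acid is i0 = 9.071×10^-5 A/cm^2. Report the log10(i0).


i0 = 9.071×10^-5 A/cm^2
log10(i0) = -4.042

-4.042


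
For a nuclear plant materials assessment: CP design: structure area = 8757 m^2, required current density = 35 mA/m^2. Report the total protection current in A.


I = area * current density, then convert mA → A (÷1000)
I = 8757 * 35 / 1000 = 306.5 A

306.5 A


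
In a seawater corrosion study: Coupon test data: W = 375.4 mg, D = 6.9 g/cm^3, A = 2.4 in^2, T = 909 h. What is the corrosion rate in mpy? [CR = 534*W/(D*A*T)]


Apply the mpy weight-loss relation: CR = 534 * W / (D * A * T)
Numerator: 534 * 375.4 = 200463.6
Denominator: 6.9 * 2.4 * 909 = 15053.04
CR = 200463.6 / 15053.04 = 13.3172 mpy

13.3172 mpy


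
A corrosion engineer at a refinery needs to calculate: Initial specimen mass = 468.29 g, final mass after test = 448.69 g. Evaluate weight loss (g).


Weight loss = initial − final
WL = 468.29 − 448.69 = 19.6 g

19.6 g


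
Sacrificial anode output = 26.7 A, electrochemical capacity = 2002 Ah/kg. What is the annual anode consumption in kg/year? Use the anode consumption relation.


Annual consumption = current * hours per year / capacity
Rate = 26.7 * 8760 / 2002 = 116.8 kg/year

116.8 kg/year


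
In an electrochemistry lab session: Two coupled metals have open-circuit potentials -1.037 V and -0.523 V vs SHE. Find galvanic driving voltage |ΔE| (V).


Driving voltage is the absolute potential difference.
|ΔE| = |-1.037 − (-0.523)| = 0.514 V

0.514 V


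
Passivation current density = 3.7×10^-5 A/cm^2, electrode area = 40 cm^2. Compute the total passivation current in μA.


I = i_pass * A, then convert A → μA (×10^6)
I = 3.7×10^-5 * 40 * 10^6 = 1480.0 μA

1480.0 μA


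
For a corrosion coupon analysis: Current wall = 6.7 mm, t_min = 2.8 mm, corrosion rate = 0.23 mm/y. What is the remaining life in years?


Apply the remaining-life relation: RL = (t_current − t_min) / CR
RL = (6.7 − 2.8) / 0.23 = 3.9 / 0.23 = 17.0 years

17.0 years


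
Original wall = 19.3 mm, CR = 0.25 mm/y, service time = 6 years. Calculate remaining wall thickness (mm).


Remaining wall = original − CR × time
t = 19.3 − 0.25*6 = 19.3 − 1.5 = 17.8 mm

17.8 mm


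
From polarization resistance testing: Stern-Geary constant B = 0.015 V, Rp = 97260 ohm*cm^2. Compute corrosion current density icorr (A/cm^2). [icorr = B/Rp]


Apply the Stern-Geary relation: icorr = B / Rp
icorr = 0.015 / 97260 = 1.542×10^-7 A/cm^2

1.542×10^-7 A/cm^2


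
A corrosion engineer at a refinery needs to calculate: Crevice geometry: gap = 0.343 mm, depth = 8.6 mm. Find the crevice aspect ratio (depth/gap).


Aspect ratio = depth / gap
Ratio = 8.6 / 0.343 = 25.1

25.1


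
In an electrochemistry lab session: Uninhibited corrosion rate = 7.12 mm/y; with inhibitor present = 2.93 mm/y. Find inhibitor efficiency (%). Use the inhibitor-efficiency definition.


Apply the inhibitor-efficiency definition: IE = (CR_blank − CR_inh)/CR_blank × 100
IE = (7.12 − 2.93) / 7.12 × 100
IE = 4.19 / 7.12 × 100 = 58.8 %

58.8 %


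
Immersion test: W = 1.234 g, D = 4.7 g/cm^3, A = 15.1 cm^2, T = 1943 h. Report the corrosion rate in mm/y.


Apply the mm/y weight-loss relation: CR = 87600 * W / (D * A * T)
Numerator: 87600 * 1.234 = 108098.4
Denominator: 4.7 * 15.1 * 1943 = 137894.71
CR = 108098.4 / 137894.71 = 0.78392 mm/y

0.78392 mm/y


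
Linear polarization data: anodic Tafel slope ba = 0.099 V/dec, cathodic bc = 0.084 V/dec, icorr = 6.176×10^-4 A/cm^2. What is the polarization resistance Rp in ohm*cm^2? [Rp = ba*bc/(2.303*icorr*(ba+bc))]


Apply the Stern-Geary equation: Rp = ba*bc / (2.303*icorr*(ba+bc))
ba*bc = 0.099*0.084 = 0.008316
ba+bc = 0.183; 2.303*icorr*(ba+bc) = 2.303*6.176×10^-4*0.183 = 2.602869×10^-4
Rp = 0.008316 / 2.602869×10^-4 = 31.95 ohm*cm^2

31.95 ohm*cm^2


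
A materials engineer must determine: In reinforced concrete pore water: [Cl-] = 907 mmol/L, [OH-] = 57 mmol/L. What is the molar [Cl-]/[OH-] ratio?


Threshold parameter = [Cl-] / [OH-] (molar basis; both in mmol/L, so units cancel)
Ratio = 907 / 57 = 15.91

15.91


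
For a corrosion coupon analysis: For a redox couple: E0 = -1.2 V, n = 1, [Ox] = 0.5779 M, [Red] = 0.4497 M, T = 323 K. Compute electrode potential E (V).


Apply the Nernst equation: E = E0 + (RT/nF)*ln([Ox]/[Red])
Step 1: RT/nF = 8.314*323/(1*96485) = 0.02783253 V
Step 2: [Ox]/[Red] = 0.5779/0.4497 = 1.285079
Step 3: ln(1.285079) = 0.25082
Step 4: correction = 0.02783253 * 0.25082 = 0.007 V
E = -1.2 + 0.007 = -1.193 V

-1.193 V


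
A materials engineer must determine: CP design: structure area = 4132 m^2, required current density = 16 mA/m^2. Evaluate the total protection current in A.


I = area * current density, then convert mA → A (÷1000)
I = 4132 * 16 / 1000 = 66.11 A

66.11 A


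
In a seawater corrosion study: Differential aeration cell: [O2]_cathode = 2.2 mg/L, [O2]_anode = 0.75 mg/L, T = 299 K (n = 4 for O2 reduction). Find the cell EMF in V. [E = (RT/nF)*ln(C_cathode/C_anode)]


Apply the Nernst concentration-cell relation: E = (RT/nF)*ln(C_cathode/C_anode)
RT/nF = 8.314*299/(4*96485) = 0.00644112 V
ln(2.2/0.75) = 1.07614
E = 0.00644112 * 1.07614 = 0.00693 V

0.00693 V


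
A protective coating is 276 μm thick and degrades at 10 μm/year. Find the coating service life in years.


Service life = thickness / degradation rate
Life = 276 / 10 = 27.6 years

27.6 years


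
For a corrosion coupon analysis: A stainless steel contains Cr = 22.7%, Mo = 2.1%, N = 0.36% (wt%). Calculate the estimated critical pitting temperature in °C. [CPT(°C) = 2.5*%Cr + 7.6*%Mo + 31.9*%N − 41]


Apply the ASTM G48 empirical CPT estimate: CPT(°C) = 2.5*%Cr + 7.6*%Mo + 31.9*%N − 41
2.5*22.7 = 56.75; 7.6*2.1 = 15.96; 31.9*0.36 = 11.484
CPT = 56.75 + 15.96 + 11.484 − 41 = 43.194 °C
Rounded to 0.1 °C: CPT ≈ 43.2 °C

43.2 °C


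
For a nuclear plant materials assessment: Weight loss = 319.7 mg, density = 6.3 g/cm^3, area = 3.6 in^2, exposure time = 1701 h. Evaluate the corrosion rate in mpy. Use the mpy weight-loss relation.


Apply the mpy weight-loss relation: CR = 534 * W / (D * A * T)
Numerator: 534 * 319.7 = 170719.8
Denominator: 6.3 * 3.6 * 1701 = 38578.68
CR = 170719.8 / 38578.68 = 4.425 mpy

4.425 mpy


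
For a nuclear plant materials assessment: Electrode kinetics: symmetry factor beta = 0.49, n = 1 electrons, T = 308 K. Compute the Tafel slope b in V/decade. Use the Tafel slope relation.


Apply the Tafel slope relation: b = 2.303*R*T/(beta*n*F)
Numerator: 2.303 * 8.314 * 308 = 5897.32
Denominator: 0.49 * 1 * 96485 = 47277.65
b = 5897.32 / 47277.65 = 0.125 V/decade

0.125 V/decade


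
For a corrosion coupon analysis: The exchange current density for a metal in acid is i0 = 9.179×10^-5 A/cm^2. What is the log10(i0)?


i0 = 9.179×10^-5 A/cm^2
log10(i0) = -4.037

-4.037


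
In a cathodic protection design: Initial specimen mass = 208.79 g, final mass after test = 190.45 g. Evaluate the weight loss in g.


Weight loss = initial − final
WL = 208.79 − 190.45 = 18.34 g

18.34 g


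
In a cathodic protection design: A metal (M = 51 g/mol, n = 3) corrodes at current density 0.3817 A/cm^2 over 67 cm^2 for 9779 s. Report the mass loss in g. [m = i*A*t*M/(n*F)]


Apply Faraday's law: m = i*A*t*M / (n*F)
Total charge passed Q = i*A*t = 0.3817*67*9779 = 250087.1681 C
m = Q*M/(n*F) = 250087.1681*51/(3*96485) = 44.06366 g

44.06366 g


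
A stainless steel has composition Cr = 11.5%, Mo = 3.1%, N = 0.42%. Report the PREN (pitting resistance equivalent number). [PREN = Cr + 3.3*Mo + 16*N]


Apply the PREN formula: PREN = Cr + 3.3*Mo + 16*N
PREN = 11.5 + 3.3*3.1 + 16*0.42
PREN = 11.5 + 10.23 + 6.72 = 28.45

28.45


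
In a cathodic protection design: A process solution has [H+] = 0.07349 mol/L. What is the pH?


pH = −log10[H+]
pH = −log10(0.07349) = 1.13

1.13


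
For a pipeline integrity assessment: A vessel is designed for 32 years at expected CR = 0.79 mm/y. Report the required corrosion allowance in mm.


Corrosion allowance = CR × design life
CA = 0.79 * 32 = 25.28 mm

25.28 mm


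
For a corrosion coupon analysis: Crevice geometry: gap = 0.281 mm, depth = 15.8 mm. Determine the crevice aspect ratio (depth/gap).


Aspect ratio = depth / gap
Ratio = 15.8 / 0.281 = 56.2

56.2


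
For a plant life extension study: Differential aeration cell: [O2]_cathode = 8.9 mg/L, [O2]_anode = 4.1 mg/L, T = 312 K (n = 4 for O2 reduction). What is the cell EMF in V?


Apply the Nernst concentration-cell relation: E = (RT/nF)*ln(C_cathode/C_anode)
RT/nF = 8.314*312/(4*96485) = 0.00672117 V
ln(8.9/4.1) = 0.77506
E = 0.00672117 * 0.77506 = 0.00521 V

0.00521 V


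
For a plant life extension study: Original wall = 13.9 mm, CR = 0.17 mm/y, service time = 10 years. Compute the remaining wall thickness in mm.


Remaining wall = original − CR × time
t = 13.9 − 0.17*10 = 13.9 − 1.7 = 12.2 mm

12.2 mm


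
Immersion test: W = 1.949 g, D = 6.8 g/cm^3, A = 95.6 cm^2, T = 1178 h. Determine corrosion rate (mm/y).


Apply the mm/y weight-loss relation: CR = 87600 * W / (D * A * T)
Numerator: 87600 * 1.949 = 170732.4
Denominator: 6.8 * 95.6 * 1178 = 765794.24
CR = 170732.4 / 765794.24 = 0.2229 mm/y

0.2229 mm/y


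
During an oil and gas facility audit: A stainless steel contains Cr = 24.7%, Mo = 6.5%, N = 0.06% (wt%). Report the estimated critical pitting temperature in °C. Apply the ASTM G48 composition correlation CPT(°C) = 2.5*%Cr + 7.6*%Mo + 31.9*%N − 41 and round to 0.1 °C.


Apply the ASTM G48 empirical CPT estimate: CPT(°C) = 2.5*%Cr + 7.6*%Mo + 31.9*%N − 41
2.5*24.7 = 61.75; 7.6*6.5 = 49.4; 31.9*0.06 = 1.914
CPT = 61.75 + 49.4 + 1.914 − 41 = 72.064 °C
Rounded to 0.1 °C: CPT ≈ 72.1 °C

72.1 °C


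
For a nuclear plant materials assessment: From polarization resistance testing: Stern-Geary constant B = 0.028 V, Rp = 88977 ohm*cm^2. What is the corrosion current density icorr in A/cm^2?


Apply the Stern-Geary relation: icorr = B / Rp
icorr = 0.028 / 88977 = 3.147×10^-7 A/cm^2

3.147×10^-7 A/cm^2


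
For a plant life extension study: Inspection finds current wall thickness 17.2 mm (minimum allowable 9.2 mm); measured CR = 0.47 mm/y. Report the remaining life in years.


Apply the remaining-life relation: RL = (t_current − t_min) / CR
RL = (17.2 − 9.2) / 0.47 = 8.0 / 0.47 = 17.0 years

17.0 years


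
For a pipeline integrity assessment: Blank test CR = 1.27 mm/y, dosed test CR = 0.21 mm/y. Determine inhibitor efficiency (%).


Apply the inhibitor-efficiency definition: IE = (CR_blank − CR_inh)/CR_blank × 100
IE = (1.27 − 0.21) / 1.27 × 100
IE = 1.06 / 1.27 × 100 = 83.5 %

83.5 %


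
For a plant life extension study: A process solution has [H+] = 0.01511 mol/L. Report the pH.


pH = −log10[H+]
pH = −log10(0.01511) = 1.82

1.82


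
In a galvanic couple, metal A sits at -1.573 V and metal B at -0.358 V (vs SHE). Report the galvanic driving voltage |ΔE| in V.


Driving voltage is the absolute potential difference.
|ΔE| = |-1.573 − (-0.358)| = 1.215 V

1.215 V


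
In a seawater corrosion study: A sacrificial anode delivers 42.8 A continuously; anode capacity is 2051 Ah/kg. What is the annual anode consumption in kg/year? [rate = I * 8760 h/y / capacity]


Annual consumption = current * hours per year / capacity
Rate = 42.8 * 8760 / 2051 = 182.8 kg/year

182.8 kg/year


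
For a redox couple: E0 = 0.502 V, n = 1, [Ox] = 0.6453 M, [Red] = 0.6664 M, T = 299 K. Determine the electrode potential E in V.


Apply the Nernst equation: E = E0 + (RT/nF)*ln([Ox]/[Red])
Step 1: RT/nF = 8.314*299/(1*96485) = 0.02576448 V
Step 2: [Ox]/[Red] = 0.6453/0.6664 = 0.968337
Step 3: ln(0.968337) = -0.032175
Step 4: correction = 0.02576448 * -0.032175 = -0.001 V
E = 0.502 + -0.001 = 0.501 V

0.501 V


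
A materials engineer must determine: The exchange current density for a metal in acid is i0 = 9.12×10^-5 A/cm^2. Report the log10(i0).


i0 = 9.12×10^-5 A/cm^2
log10(i0) = -4.04

-4.04


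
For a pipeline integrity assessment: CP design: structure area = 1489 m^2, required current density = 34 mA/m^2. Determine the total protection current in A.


I = area * current density, then convert mA → A (÷1000)
I = 1489 * 34 / 1000 = 50.63 A

50.63 A


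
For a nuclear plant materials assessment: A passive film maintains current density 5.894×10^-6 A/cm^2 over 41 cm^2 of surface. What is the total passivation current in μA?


I = i_pass * A, then convert A → μA (×10^6)
I = 5.894×10^-6 * 41 * 10^6 = 241.65 μA

241.65 μA


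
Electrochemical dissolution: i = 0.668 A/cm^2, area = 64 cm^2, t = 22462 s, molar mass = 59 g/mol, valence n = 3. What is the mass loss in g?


Apply Faraday's law: m = i*A*t*M / (n*F)
Total charge passed Q = i*A*t = 0.668*64*22462 = 960295.424 C
m = Q*M/(n*F) = 960295.424*59/(3*96485) = 195.738 g

195.738 g


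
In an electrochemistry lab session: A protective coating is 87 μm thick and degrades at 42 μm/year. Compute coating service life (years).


Service life = thickness / degradation rate
Life = 87 / 42 = 2.1 years

2.1 years


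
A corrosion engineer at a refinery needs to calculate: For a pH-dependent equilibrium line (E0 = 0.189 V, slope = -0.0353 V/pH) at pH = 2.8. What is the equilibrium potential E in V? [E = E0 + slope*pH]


Apply the Pourbaix line equation: E = E0 + slope*pH
E = 0.189 + (-0.0353)*2.8 = 0.189 + (-0.09884) = 0.09016 V
Rounded to 3 decimal places: E = 0.090 V

0.090 V


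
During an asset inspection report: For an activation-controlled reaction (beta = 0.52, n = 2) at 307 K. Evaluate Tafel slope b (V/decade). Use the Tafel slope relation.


Apply the Tafel slope relation: b = 2.303*R*T/(beta*n*F)
Numerator: 2.303 * 8.314 * 307 = 5878.17
Denominator: 0.52 * 2 * 96485 = 100344.4
b = 5878.17 / 100344.4 = 0.059 V/decade

0.059 V/decade


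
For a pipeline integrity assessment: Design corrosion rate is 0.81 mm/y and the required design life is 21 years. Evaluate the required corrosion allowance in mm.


Corrosion allowance = CR × design life
CA = 0.81 * 21 = 17.01 mm

17.01 mm


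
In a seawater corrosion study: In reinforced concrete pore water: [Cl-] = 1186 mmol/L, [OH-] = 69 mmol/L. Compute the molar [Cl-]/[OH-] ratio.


Threshold parameter = [Cl-] / [OH-] (molar basis; both in mmol/L, so units cancel)
Ratio = 1186 / 69 = 17.19

17.19


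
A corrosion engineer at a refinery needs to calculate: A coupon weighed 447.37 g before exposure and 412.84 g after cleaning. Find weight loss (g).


Weight loss = initial − final
WL = 447.37 − 412.84 = 34.53 g

34.53 g
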